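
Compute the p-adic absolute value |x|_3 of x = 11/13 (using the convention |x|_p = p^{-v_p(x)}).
|11/13|_3 = 1

Step 1 — compute v_3(x) by factoring powers of 3 out of the numerator and denominator: v_3(11/13) = 0. Step 2 — apply |x|_p = p^{-v_p(x)} = 3^{0} = 1.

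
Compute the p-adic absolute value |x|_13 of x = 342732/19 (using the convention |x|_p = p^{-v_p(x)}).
|342732/19|_13 = 1/28561

Step 1 — compute v_13(x) by factoring powers of 13 out of the numerator and denominator: v_13(342732/19) = 4. Step 2 — apply |x|_p = p^{-v_p(x)} = 13^{-4} = 1/28561.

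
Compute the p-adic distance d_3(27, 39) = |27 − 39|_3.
d_3(27, 39) = 1/3

Step 1 — x − y = 27 − 39 = -12. Step 2 — v_3(-12) = 1 (factor: -12 = −(3^1 · 4); the sign does not affect v_p). Step 3 — |x − y|_3 = 3^{-1} = 1/3.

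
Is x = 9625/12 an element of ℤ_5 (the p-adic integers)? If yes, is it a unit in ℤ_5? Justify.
x ∈ ℤ_5 but not a unit; v_5(x) = 3 > 0

ℤ_5 = {x ∈ ℚ_5 : v_5(x) ≥ 0} and ℤ_5^× = {x ∈ ℤ_5 : v_5(x) = 0}. Here v_5(9625/12) = v_5(num) − v_5(den) = 3; compare against these criteria.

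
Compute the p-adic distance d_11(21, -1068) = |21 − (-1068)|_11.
d_11(21, -1068) = 1/121

Step 1 — x − y = 21 − (-1068) = 1089. Step 2 — v_11(1089) = 2 (factor: 1089 = (11^2 · 9); the sign does not affect v_p). Step 3 — |x − y|_11 = 11^{-2} = 1/121.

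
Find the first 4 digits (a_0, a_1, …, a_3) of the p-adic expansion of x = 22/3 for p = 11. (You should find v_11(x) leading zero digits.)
(a_0, …, a_3) = (0, 8, 3, 7)

v_11(22/3) = 1, so a_0 = ... = a_0 = 0. Factor out: x = 11^1 · u with u = 2/3 a unit in ℤ_11. Expand u iteratively via a_{v+i} = u_i mod 11, u_{i+1} = (u_i − a_{v+i})/11:
  u_0 = 2/3;  a_1 = 8;  u_1 = (u_0 − 8)/11 = -2/3
  u_1 = -2/3;  a_2 = 3;  u_2 = (u_1 − 3)/11 = -1/3
  u_2 = -1/3;  a_3 = 7;  u_3 = (u_2 − 7)/11 = -2/3
Digits: (0, 8, 3, 7).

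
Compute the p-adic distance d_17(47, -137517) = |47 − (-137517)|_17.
d_17(47, -137517) = 1/4913

Step 1 — x − y = 47 − (-137517) = 137564. Step 2 — v_17(137564) = 3 (factor: 137564 = (17^3 · 28); the sign does not affect v_p). Step 3 — |x − y|_17 = 17^{-3} = 1/4913.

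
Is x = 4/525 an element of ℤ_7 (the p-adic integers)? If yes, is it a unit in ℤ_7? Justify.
x ∉ ℤ_7 (v_7(x) = -1 < 0)

ℤ_7 = {x ∈ ℚ_7 : v_7(x) ≥ 0} and ℤ_7^× = {x ∈ ℤ_7 : v_7(x) = 0}. Here v_7(4/525) = v_7(num) − v_7(den) = -1; compare against these criteria.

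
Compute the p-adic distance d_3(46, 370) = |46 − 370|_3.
d_3(46, 370) = 1/81

Step 1 — x − y = 46 − 370 = -324. Step 2 — v_3(-324) = 4 (factor: -324 = −(3^4 · 4); the sign does not affect v_p). Step 3 — |x − y|_3 = 3^{-4} = 1/81.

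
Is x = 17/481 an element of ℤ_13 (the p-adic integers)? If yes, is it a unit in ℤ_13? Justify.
x ∉ ℤ_13 (v_13(x) = -1 < 0)

ℤ_13 = {x ∈ ℚ_13 : v_13(x) ≥ 0} and ℤ_13^× = {x ∈ ℤ_13 : v_13(x) = 0}. Here v_13(17/481) = v_13(num) − v_13(den) = -1; compare against these criteria.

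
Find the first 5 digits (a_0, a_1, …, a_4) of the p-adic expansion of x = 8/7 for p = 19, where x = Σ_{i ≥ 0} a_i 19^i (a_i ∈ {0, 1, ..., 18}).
(a_0, …, a_4) = (12, 13, 2, 8, 5)

v_19(8/7) = 0 (numerator and denominator both coprime to 19), so x ∈ ℤ_19^×. Compute digits iteratively via a_i = x_i mod 19, x_{i+1} = (x_i − a_i)/19, with x_0 = x:
  x_0 = 8/7;  a_0 = 12;  x_1 = (x_0 − 12)/19 = -4/7
  x_1 = -4/7;  a_1 = 13;  x_2 = (x_1 − 13)/19 = -5/7
  x_2 = -5/7;  a_2 = 2;  x_3 = (x_2 − 2)/19 = -1/7
  x_3 = -1/7;  a_3 = 8;  x_4 = (x_3 − 8)/19 = -3/7
  x_4 = -3/7;  a_4 = 5;  x_5 = (x_4 − 5)/19 = -2/7
Digits: (12, 13, 2, 8, 5).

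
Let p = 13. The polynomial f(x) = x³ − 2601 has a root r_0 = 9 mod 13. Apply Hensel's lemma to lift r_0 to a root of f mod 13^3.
r_2 = 1231 (mod 2197)

Hensel: r_{i+1} = r_i − f(r_i)/f′(r_i) mod 13^{i+2}, where f′(x) = 3x². Iterate:
  r_0 = 9 (mod 13)
  r_1 = 48 (mod 169)
  r_2 = 1231 (mod 2197)
Final: r = 1231 with f(r) ≡ 0 mod 13^3.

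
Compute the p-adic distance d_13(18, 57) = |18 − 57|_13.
d_13(18, 57) = 1/13

Step 1 — x − y = 18 − 57 = -39. Step 2 — v_13(-39) = 1 (factor: -39 = −(13^1 · 3); the sign does not affect v_p). Step 3 — |x − y|_13 = 13^{-1} = 1/13.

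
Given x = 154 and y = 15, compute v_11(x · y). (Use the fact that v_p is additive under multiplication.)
v_11(2310) = 1

v_p(x) = 1 (factor: 154 = 11^1 · 14); v_p(y) = 0 (factor: 15 = 11^0 · 15). Additivity: v_p(xy) = v_p(x) + v_p(y) = 1 + 0 = 1. (Direct check: xy = 2310 = 11^1 · (210).)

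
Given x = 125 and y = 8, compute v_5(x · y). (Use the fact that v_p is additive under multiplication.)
v_5(1000) = 3

v_p(x) = 3 (factor: 125 = 5^3 · 1); v_p(y) = 0 (factor: 8 = 5^0 · 8). Additivity: v_p(xy) = v_p(x) + v_p(y) = 3 + 0 = 3. (Direct check: xy = 1000 = 5^3 · (8).)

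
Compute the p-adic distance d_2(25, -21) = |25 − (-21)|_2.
d_2(25, -21) = 1/2

Step 1 — x − y = 25 − (-21) = 46. Step 2 — v_2(46) = 1 (factor: 46 = (2^1 · 23); the sign does not affect v_p). Step 3 — |x − y|_2 = 2^{-1} = 1/2.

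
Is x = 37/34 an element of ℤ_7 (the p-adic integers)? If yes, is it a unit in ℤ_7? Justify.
x ∈ ℤ_7^× (unit); v_7(x) = 0

ℤ_7 = {x ∈ ℚ_7 : v_7(x) ≥ 0} and ℤ_7^× = {x ∈ ℤ_7 : v_7(x) = 0}. Here v_7(37/34) = v_7(num) − v_7(den) = 0; compare against these criteria.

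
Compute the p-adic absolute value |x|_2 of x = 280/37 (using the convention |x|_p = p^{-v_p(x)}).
|280/37|_2 = 1/8

Step 1 — compute v_2(x) by factoring powers of 2 out of the numerator and denominator: v_2(280/37) = 3. Step 2 — apply |x|_p = p^{-v_p(x)} = 2^{-3} = 1/8.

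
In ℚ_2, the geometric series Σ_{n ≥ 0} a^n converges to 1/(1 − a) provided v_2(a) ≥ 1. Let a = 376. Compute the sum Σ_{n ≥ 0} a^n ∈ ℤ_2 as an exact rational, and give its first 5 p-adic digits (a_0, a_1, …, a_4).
Σ a^n = 1/(1 − a) = -1/375;  first 5 digits = (1, 0, 0, 1, 1)

v_2(a) = 3 ≥ 1, so the series converges in ℤ_2 to 1/(1 − a) = 1/(1 − 376) = -1/375. Expand this rational in ℤ_2: compute digits iteratively via d_i = x_i mod 2, x_{i+1} = (x_i − d_i)/2. The first 5 digits are (1, 0, 0, 1, 1).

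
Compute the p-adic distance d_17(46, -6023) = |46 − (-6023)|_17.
d_17(46, -6023) = 1/289

Step 1 — x − y = 46 − (-6023) = 6069. Step 2 — v_17(6069) = 2 (factor: 6069 = (17^2 · 21); the sign does not affect v_p). Step 3 — |x − y|_17 = 17^{-2} = 1/289.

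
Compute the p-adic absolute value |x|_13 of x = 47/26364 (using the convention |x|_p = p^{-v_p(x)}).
|47/26364|_13 = 2197

Step 1 — compute v_13(x) by factoring powers of 13 out of the numerator and denominator: v_13(47/26364) = -3. Step 2 — apply |x|_p = p^{-v_p(x)} = 13^{3} = 2197.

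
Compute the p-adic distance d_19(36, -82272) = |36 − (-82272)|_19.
d_19(36, -82272) = 1/6859

Step 1 — x − y = 36 − (-82272) = 82308. Step 2 — v_19(82308) = 3 (factor: 82308 = (19^3 · 12); the sign does not affect v_p). Step 3 — |x − y|_19 = 19^{-3} = 1/6859.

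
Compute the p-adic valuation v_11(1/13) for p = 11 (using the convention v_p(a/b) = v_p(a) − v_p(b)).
v_11(1/13) = 0

Factor powers of 11 from the numerator and denominator of the reduced fraction: 1 = 11^0 · 1 and 13 = 11^0 · 13. Apply v_p(a/b) = v_p(a) − v_p(b): v_11(1/13) = 0 − 0 = 0.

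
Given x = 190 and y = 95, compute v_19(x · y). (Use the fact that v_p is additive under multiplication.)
v_19(18050) = 2

v_p(x) = 1 (factor: 190 = 19^1 · 10); v_p(y) = 1 (factor: 95 = 19^1 · 5). Additivity: v_p(xy) = v_p(x) + v_p(y) = 1 + 1 = 2. (Direct check: xy = 18050 = 19^2 · (50).)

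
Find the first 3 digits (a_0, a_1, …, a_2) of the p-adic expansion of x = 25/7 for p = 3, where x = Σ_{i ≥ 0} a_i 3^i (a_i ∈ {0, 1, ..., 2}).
(a_0, …, a_2) = (1, 0, 2)

v_3(25/7) = 0 (numerator and denominator both coprime to 3), so x ∈ ℤ_3^×. Compute digits iteratively via a_i = x_i mod 3, x_{i+1} = (x_i − a_i)/3, with x_0 = x:
  x_0 = 25/7;  a_0 = 1;  x_1 = (x_0 − 1)/3 = 6/7
  x_1 = 6/7;  a_1 = 0;  x_2 = (x_1 − 0)/3 = 2/7
  x_2 = 2/7;  a_2 = 2;  x_3 = (x_2 − 2)/3 = -4/7
Digits: (1, 0, 2).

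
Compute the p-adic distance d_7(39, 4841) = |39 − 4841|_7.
d_7(39, 4841) = 1/2401

Step 1 — x − y = 39 − 4841 = -4802. Step 2 — v_7(-4802) = 4 (factor: -4802 = −(7^4 · 2); the sign does not affect v_p). Step 3 — |x − y|_7 = 7^{-4} = 1/2401.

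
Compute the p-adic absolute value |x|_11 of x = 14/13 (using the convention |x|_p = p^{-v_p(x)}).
|14/13|_11 = 1

Step 1 — compute v_11(x) by factoring powers of 11 out of the numerator and denominator: v_11(14/13) = 0. Step 2 — apply |x|_p = p^{-v_p(x)} = 11^{0} = 1.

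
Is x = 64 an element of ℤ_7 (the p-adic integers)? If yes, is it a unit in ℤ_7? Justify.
x ∈ ℤ_7^× (unit); v_7(x) = 0

ℤ_7 = {x ∈ ℚ_7 : v_7(x) ≥ 0} and ℤ_7^× = {x ∈ ℤ_7 : v_7(x) = 0}. Here v_7(64) = v_7(num) − v_7(den) = 0; compare against these criteria.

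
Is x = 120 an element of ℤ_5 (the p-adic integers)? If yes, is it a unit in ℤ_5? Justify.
x ∈ ℤ_5 but not a unit; v_5(x) = 1 > 0

ℤ_5 = {x ∈ ℚ_5 : v_5(x) ≥ 0} and ℤ_5^× = {x ∈ ℤ_5 : v_5(x) = 0}. Here v_5(120) = v_5(num) − v_5(den) = 1; compare against these criteria.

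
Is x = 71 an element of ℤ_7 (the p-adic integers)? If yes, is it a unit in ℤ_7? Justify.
x ∈ ℤ_7^× (unit); v_7(x) = 0

ℤ_7 = {x ∈ ℚ_7 : v_7(x) ≥ 0} and ℤ_7^× = {x ∈ ℤ_7 : v_7(x) = 0}. Here v_7(71) = v_7(num) − v_7(den) = 0; compare against these criteria.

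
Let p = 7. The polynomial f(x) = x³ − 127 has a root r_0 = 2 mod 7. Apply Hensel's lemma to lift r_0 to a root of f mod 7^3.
r_2 = 114 (mod 343)

Hensel: r_{i+1} = r_i − f(r_i)/f′(r_i) mod 7^{i+2}, where f′(x) = 3x². Iterate:
  r_0 = 2 (mod 7)
  r_1 = 16 (mod 49)
  r_2 = 114 (mod 343)
Final: r = 114 with f(r) ≡ 0 mod 7^3.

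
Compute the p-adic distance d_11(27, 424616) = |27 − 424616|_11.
d_11(27, 424616) = 1/14641

Step 1 — x − y = 27 − 424616 = -424589. Step 2 — v_11(-424589) = 4 (factor: -424589 = −(11^4 · 29); the sign does not affect v_p). Step 3 — |x − y|_11 = 11^{-4} = 1/14641.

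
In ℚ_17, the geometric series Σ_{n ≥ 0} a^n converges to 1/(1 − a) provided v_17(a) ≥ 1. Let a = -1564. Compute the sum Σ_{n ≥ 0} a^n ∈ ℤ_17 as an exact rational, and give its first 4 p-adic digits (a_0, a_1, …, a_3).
Σ a^n = 1/(1 − a) = 1/1565;  first 4 digits = (1, 10, 9, 1)

v_17(a) = 1 ≥ 1, so the series converges in ℤ_17 to 1/(1 − a) = 1/(1 − (-1564)) = 1/1565. Expand this rational in ℤ_17: compute digits iteratively via d_i = x_i mod 17, x_{i+1} = (x_i − d_i)/17. The first 4 digits are (1, 10, 9, 1).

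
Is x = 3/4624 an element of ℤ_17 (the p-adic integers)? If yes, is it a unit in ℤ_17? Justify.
x ∉ ℤ_17 (v_17(x) = -2 < 0)

ℤ_17 = {x ∈ ℚ_17 : v_17(x) ≥ 0} and ℤ_17^× = {x ∈ ℤ_17 : v_17(x) = 0}. Here v_17(3/4624) = v_17(num) − v_17(den) = -2; compare against these criteria.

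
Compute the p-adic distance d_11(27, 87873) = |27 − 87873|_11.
d_11(27, 87873) = 1/14641

Step 1 — x − y = 27 − 87873 = -87846. Step 2 — v_11(-87846) = 4 (factor: -87846 = −(11^4 · 6); the sign does not affect v_p). Step 3 — |x − y|_11 = 11^{-4} = 1/14641.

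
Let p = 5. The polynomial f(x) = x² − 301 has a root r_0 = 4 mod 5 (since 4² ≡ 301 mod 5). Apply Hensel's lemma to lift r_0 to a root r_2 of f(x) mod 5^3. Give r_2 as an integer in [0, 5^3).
r_2 = 99 (mod 125)

Hensel's recurrence: r_{i+1} = r_i − f(r_i)·(f′(r_i))^{-1} mod 5^{i+2}, with f′(x) = 2x. Iterate:
  r_0 = 4 (mod 5)
  r_1 = 24 (mod 25)
  r_2 = 99 (mod 125)
Final: r_2 = 99, and one checks f(r_2) ≡ 0 mod 5^3.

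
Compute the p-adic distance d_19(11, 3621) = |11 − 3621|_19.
d_19(11, 3621) = 1/361

Step 1 — x − y = 11 − 3621 = -3610. Step 2 — v_19(-3610) = 2 (factor: -3610 = −(19^2 · 10); the sign does not affect v_p). Step 3 — |x − y|_19 = 19^{-2} = 1/361.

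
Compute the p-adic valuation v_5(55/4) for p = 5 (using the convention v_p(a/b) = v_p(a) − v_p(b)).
v_5(55/4) = 1

Factor powers of 5 from the numerator and denominator of the reduced fraction: 55 = 5^1 · 11 and 4 = 5^0 · 4. Apply v_p(a/b) = v_p(a) − v_p(b): v_5(55/4) = 1 − 0 = 1.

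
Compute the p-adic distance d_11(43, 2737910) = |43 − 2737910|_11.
d_11(43, 2737910) = 1/161051

Step 1 — x − y = 43 − 2737910 = -2737867. Step 2 — v_11(-2737867) = 5 (factor: -2737867 = −(11^5 · 17); the sign does not affect v_p). Step 3 — |x − y|_11 = 11^{-5} = 1/161051.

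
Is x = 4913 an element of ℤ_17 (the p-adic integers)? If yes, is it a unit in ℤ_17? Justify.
x ∈ ℤ_17 but not a unit; v_17(x) = 3 > 0

ℤ_17 = {x ∈ ℚ_17 : v_17(x) ≥ 0} and ℤ_17^× = {x ∈ ℤ_17 : v_17(x) = 0}. Here v_17(4913) = v_17(num) − v_17(den) = 3; compare against these criteria.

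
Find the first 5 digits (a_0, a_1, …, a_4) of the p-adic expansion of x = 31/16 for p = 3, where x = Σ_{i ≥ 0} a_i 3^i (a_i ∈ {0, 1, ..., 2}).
(a_0, …, a_4) = (1, 2, 0, 0, 2)

v_3(31/16) = 0 (numerator and denominator both coprime to 3), so x ∈ ℤ_3^×. Compute digits iteratively via a_i = x_i mod 3, x_{i+1} = (x_i − a_i)/3, with x_0 = x:
  x_0 = 31/16;  a_0 = 1;  x_1 = (x_0 − 1)/3 = 5/16
  x_1 = 5/16;  a_1 = 2;  x_2 = (x_1 − 2)/3 = -9/16
  x_2 = -9/16;  a_2 = 0;  x_3 = (x_2 − 0)/3 = -3/16
  x_3 = -3/16;  a_3 = 0;  x_4 = (x_3 − 0)/3 = -1/16
  x_4 = -1/16;  a_4 = 2;  x_5 = (x_4 − 2)/3 = -11/16
Digits: (1, 2, 0, 0, 2).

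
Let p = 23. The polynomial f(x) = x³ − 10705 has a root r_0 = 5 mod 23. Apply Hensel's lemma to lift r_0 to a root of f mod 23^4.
r_3 = 261331 (mod 279841)

Hensel: r_{i+1} = r_i − f(r_i)/f′(r_i) mod 23^{i+2}, where f′(x) = 3x². Iterate:
  r_0 = 5 (mod 23)
  r_1 = 5 (mod 529)
  r_2 = 5824 (mod 12167)
  r_3 = 261331 (mod 279841)
Final: r = 261331 with f(r) ≡ 0 mod 23^4.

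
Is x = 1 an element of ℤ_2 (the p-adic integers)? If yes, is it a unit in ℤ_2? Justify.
x ∈ ℤ_2^× (unit); v_2(x) = 0

ℤ_2 = {x ∈ ℚ_2 : v_2(x) ≥ 0} and ℤ_2^× = {x ∈ ℤ_2 : v_2(x) = 0}. Here v_2(1) = v_2(num) − v_2(den) = 0; compare against these criteria.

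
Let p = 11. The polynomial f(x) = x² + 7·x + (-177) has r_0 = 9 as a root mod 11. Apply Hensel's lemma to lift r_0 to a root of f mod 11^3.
r_2 = 1230 (mod 1331)

Hensel: r_{i+1} = r_i − f(r_i)·(f′(r_i))^{-1} mod 11^{i+2}, f′(x) = 2x + 7. Iterate:
  r_0 = 9 (mod 11)
  r_1 = 20 (mod 121)
  r_2 = 1230 (mod 1331)
Final: r = 1230 satisfies f(r) ≡ 0 mod 11^3.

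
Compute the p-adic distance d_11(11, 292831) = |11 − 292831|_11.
d_11(11, 292831) = 1/14641

Step 1 — x − y = 11 − 292831 = -292820. Step 2 — v_11(-292820) = 4 (factor: -292820 = −(11^4 · 20); the sign does not affect v_p). Step 3 — |x − y|_11 = 11^{-4} = 1/14641.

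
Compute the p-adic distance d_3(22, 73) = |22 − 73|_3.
d_3(22, 73) = 1/3

Step 1 — x − y = 22 − 73 = -51. Step 2 — v_3(-51) = 1 (factor: -51 = −(3^1 · 17); the sign does not affect v_p). Step 3 — |x − y|_3 = 3^{-1} = 1/3.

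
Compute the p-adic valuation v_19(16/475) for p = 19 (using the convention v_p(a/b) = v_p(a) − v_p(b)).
v_19(16/475) = -1

Factor powers of 19 from the numerator and denominator of the reduced fraction: 16 = 19^0 · 16 and 475 = 19^1 · 25. Apply v_p(a/b) = v_p(a) − v_p(b): v_19(16/475) = 0 − 1 = -1.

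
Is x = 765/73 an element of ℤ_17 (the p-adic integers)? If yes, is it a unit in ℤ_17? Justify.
x ∈ ℤ_17 but not a unit; v_17(x) = 1 > 0

ℤ_17 = {x ∈ ℚ_17 : v_17(x) ≥ 0} and ℤ_17^× = {x ∈ ℤ_17 : v_17(x) = 0}. Here v_17(765/73) = v_17(num) − v_17(den) = 1; compare against these criteria.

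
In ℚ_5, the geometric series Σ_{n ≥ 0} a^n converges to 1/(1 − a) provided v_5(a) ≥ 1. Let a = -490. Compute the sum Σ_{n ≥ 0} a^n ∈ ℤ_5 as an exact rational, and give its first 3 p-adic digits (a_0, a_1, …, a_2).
Σ a^n = 1/(1 − a) = 1/491;  first 3 digits = (1, 2, 4)

v_5(a) = 1 ≥ 1, so the series converges in ℤ_5 to 1/(1 − a) = 1/(1 − (-490)) = 1/491. Expand this rational in ℤ_5: compute digits iteratively via d_i = x_i mod 5, x_{i+1} = (x_i − d_i)/5. The first 3 digits are (1, 2, 4).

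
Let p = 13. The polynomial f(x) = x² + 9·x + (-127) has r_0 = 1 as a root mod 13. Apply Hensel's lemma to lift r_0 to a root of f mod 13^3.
r_2 = 1548 (mod 2197)

Hensel: r_{i+1} = r_i − f(r_i)·(f′(r_i))^{-1} mod 13^{i+2}, f′(x) = 2x + 9. Iterate:
  r_0 = 1 (mod 13)
  r_1 = 27 (mod 169)
  r_2 = 1548 (mod 2197)
Final: r = 1548 satisfies f(r) ≡ 0 mod 13^3.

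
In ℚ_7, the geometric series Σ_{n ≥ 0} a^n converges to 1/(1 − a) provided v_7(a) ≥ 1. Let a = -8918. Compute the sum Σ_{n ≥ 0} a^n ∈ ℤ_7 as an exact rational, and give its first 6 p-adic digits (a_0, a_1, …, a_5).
Σ a^n = 1/(1 − a) = 1/8919;  first 6 digits = (1, 0, 0, 2, 3, 6)

v_7(a) = 3 ≥ 1, so the series converges in ℤ_7 to 1/(1 − a) = 1/(1 − (-8918)) = 1/8919. Expand this rational in ℤ_7: compute digits iteratively via d_i = x_i mod 7, x_{i+1} = (x_i − d_i)/7. The first 6 digits are (1, 0, 0, 2, 3, 6).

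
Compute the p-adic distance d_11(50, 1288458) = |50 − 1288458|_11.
d_11(50, 1288458) = 1/161051

Step 1 — x − y = 50 − 1288458 = -1288408. Step 2 — v_11(-1288408) = 5 (factor: -1288408 = −(11^5 · 8); the sign does not affect v_p). Step 3 — |x − y|_11 = 11^{-5} = 1/161051.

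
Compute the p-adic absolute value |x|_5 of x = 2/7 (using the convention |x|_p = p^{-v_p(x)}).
|2/7|_5 = 1

Step 1 — compute v_5(x) by factoring powers of 5 out of the numerator and denominator: v_5(2/7) = 0. Step 2 — apply |x|_p = p^{-v_p(x)} = 5^{0} = 1.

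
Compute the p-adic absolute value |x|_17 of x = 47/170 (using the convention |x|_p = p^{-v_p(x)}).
|47/170|_17 = 17

Step 1 — compute v_17(x) by factoring powers of 17 out of the numerator and denominator: v_17(47/170) = -1. Step 2 — apply |x|_p = p^{-v_p(x)} = 17^{1} = 17.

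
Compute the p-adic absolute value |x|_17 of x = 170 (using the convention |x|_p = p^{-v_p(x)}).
|170|_17 = 1/17

Step 1 — compute v_17(x) by factoring powers of 17 out of the numerator and denominator: v_17(170) = 1. Step 2 — apply |x|_p = p^{-v_p(x)} = 17^{-1} = 1/17.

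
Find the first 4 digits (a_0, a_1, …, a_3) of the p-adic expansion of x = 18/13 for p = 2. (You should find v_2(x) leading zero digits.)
(a_0, …, a_3) = (0, 1, 0, 1)

v_2(18/13) = 1, so a_0 = ... = a_0 = 0. Factor out: x = 2^1 · u with u = 9/13 a unit in ℤ_2. Expand u iteratively via a_{v+i} = u_i mod 2, u_{i+1} = (u_i − a_{v+i})/2:
  u_0 = 9/13;  a_1 = 1;  u_1 = (u_0 − 1)/2 = -2/13
  u_1 = -2/13;  a_2 = 0;  u_2 = (u_1 − 0)/2 = -1/13
  u_2 = -1/13;  a_3 = 1;  u_3 = (u_2 − 1)/2 = -7/13
Digits: (0, 1, 0, 1).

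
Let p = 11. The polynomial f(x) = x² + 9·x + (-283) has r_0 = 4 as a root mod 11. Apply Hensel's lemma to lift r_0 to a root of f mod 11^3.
r_2 = 224 (mod 1331)

Hensel: r_{i+1} = r_i − f(r_i)·(f′(r_i))^{-1} mod 11^{i+2}, f′(x) = 2x + 9. Iterate:
  r_0 = 4 (mod 11)
  r_1 = 103 (mod 121)
  r_2 = 224 (mod 1331)
Final: r = 224 satisfies f(r) ≡ 0 mod 11^3.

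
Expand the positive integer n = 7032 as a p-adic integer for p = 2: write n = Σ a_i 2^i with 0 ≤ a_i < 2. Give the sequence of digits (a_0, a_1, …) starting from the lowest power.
(a_0, a_1, …) = (0, 0, 0, 1, 1, 1, 1, 0, 1, 1, 0, 1, 1)

Repeated division by 2 gives the digits low-to-high: 7032 = 1·2^3 + 1·2^4 + 1·2^5 + 1·2^6 + 1·2^8 + 1·2^9 + 1·2^11 + 1·2^12. Digit sequence: (0, 0, 0, 1, 1, 1, 1, 0, 1, 1, 0, 1, 1).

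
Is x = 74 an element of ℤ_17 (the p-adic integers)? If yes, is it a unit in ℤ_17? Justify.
x ∈ ℤ_17^× (unit); v_17(x) = 0

ℤ_17 = {x ∈ ℚ_17 : v_17(x) ≥ 0} and ℤ_17^× = {x ∈ ℤ_17 : v_17(x) = 0}. Here v_17(74) = v_17(num) − v_17(den) = 0; compare against these criteria.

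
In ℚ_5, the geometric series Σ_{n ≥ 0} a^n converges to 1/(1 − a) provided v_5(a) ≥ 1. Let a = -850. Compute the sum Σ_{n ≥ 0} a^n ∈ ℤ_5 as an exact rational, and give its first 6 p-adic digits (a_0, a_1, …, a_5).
Σ a^n = 1/(1 − a) = 1/851;  first 6 digits = (1, 0, 1, 3, 4, 0)

v_5(a) = 2 ≥ 1, so the series converges in ℤ_5 to 1/(1 − a) = 1/(1 − (-850)) = 1/851. Expand this rational in ℤ_5: compute digits iteratively via d_i = x_i mod 5, x_{i+1} = (x_i − d_i)/5. The first 6 digits are (1, 0, 1, 3, 4, 0).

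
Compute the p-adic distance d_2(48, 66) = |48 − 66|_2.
d_2(48, 66) = 1/2

Step 1 — x − y = 48 − 66 = -18. Step 2 — v_2(-18) = 1 (factor: -18 = −(2^1 · 9); the sign does not affect v_p). Step 3 — |x − y|_2 = 2^{-1} = 1/2.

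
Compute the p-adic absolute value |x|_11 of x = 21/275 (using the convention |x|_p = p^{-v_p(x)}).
|21/275|_11 = 11

Step 1 — compute v_11(x) by factoring powers of 11 out of the numerator and denominator: v_11(21/275) = -1. Step 2 — apply |x|_p = p^{-v_p(x)} = 11^{1} = 11.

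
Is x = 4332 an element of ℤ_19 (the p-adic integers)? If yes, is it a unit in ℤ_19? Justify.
x ∈ ℤ_19 but not a unit; v_19(x) = 2 > 0

ℤ_19 = {x ∈ ℚ_19 : v_19(x) ≥ 0} and ℤ_19^× = {x ∈ ℤ_19 : v_19(x) = 0}. Here v_19(4332) = v_19(num) − v_19(den) = 2; compare against these criteria.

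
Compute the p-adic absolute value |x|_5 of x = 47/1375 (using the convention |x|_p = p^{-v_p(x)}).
|47/1375|_5 = 125

Step 1 — compute v_5(x) by factoring powers of 5 out of the numerator and denominator: v_5(47/1375) = -3. Step 2 — apply |x|_p = p^{-v_p(x)} = 5^{3} = 125.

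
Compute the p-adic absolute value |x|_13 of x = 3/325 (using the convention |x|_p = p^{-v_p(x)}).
|3/325|_13 = 13

Step 1 — compute v_13(x) by factoring powers of 13 out of the numerator and denominator: v_13(3/325) = -1. Step 2 — apply |x|_p = p^{-v_p(x)} = 13^{1} = 13.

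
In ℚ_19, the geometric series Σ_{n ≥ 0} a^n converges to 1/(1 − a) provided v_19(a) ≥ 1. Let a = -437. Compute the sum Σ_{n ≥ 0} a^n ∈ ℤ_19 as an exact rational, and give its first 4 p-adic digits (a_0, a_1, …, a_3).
Σ a^n = 1/(1 − a) = 1/438;  first 4 digits = (1, 15, 14, 1)

v_19(a) = 1 ≥ 1, so the series converges in ℤ_19 to 1/(1 − a) = 1/(1 − (-437)) = 1/438. Expand this rational in ℤ_19: compute digits iteratively via d_i = x_i mod 19, x_{i+1} = (x_i − d_i)/19. The first 4 digits are (1, 15, 14, 1).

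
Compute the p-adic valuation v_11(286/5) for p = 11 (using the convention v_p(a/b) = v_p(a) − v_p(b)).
v_11(286/5) = 1

Factor powers of 11 from the numerator and denominator of the reduced fraction: 286 = 11^1 · 26 and 5 = 11^0 · 5. Apply v_p(a/b) = v_p(a) − v_p(b): v_11(286/5) = 1 − 0 = 1.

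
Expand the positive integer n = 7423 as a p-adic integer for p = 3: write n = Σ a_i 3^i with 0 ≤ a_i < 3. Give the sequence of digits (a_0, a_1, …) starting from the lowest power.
(a_0, a_1, …) = (1, 2, 2, 1, 1, 0, 1, 0, 1)

Repeated division by 3 gives the digits low-to-high: 7423 = 1 + 2·3^1 + 2·3^2 + 1·3^3 + 1·3^4 + 1·3^6 + 1·3^8. Digit sequence: (1, 2, 2, 1, 1, 0, 1, 0, 1).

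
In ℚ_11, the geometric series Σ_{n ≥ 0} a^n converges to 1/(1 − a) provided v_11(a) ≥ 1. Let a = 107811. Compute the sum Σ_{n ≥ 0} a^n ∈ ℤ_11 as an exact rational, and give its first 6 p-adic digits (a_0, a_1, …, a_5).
Σ a^n = 1/(1 − a) = -1/107810;  first 6 digits = (1, 0, 0, 4, 7, 0)

v_11(a) = 3 ≥ 1, so the series converges in ℤ_11 to 1/(1 − a) = 1/(1 − 107811) = -1/107810. Expand this rational in ℤ_11: compute digits iteratively via d_i = x_i mod 11, x_{i+1} = (x_i − d_i)/11. The first 6 digits are (1, 0, 0, 4, 7, 0).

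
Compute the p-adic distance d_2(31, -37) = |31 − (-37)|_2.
d_2(31, -37) = 1/4

Step 1 — x − y = 31 − (-37) = 68. Step 2 — v_2(68) = 2 (factor: 68 = (2^2 · 17); the sign does not affect v_p). Step 3 — |x − y|_2 = 2^{-2} = 1/4.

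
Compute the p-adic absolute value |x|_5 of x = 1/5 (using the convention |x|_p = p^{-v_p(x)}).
|1/5|_5 = 5

Step 1 — compute v_5(x) by factoring powers of 5 out of the numerator and denominator: v_5(1/5) = -1. Step 2 — apply |x|_p = p^{-v_p(x)} = 5^{1} = 5.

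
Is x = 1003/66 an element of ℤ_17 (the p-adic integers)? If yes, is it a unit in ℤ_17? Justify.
x ∈ ℤ_17 but not a unit; v_17(x) = 1 > 0

ℤ_17 = {x ∈ ℚ_17 : v_17(x) ≥ 0} and ℤ_17^× = {x ∈ ℤ_17 : v_17(x) = 0}. Here v_17(1003/66) = v_17(num) − v_17(den) = 1; compare against these criteria.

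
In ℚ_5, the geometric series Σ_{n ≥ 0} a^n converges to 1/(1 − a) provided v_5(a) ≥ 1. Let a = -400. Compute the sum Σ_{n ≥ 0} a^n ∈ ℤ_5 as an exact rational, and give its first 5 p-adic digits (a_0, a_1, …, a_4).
Σ a^n = 1/(1 − a) = 1/401;  first 5 digits = (1, 0, 4, 1, 0)

v_5(a) = 2 ≥ 1, so the series converges in ℤ_5 to 1/(1 − a) = 1/(1 − (-400)) = 1/401. Expand this rational in ℤ_5: compute digits iteratively via d_i = x_i mod 5, x_{i+1} = (x_i − d_i)/5. The first 5 digits are (1, 0, 4, 1, 0).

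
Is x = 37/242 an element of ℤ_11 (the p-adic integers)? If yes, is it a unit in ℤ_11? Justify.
x ∉ ℤ_11 (v_11(x) = -2 < 0)

ℤ_11 = {x ∈ ℚ_11 : v_11(x) ≥ 0} and ℤ_11^× = {x ∈ ℤ_11 : v_11(x) = 0}. Here v_11(37/242) = v_11(num) − v_11(den) = -2; compare against these criteria.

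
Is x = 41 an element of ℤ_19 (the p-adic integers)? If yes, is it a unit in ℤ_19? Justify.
x ∈ ℤ_19^× (unit); v_19(x) = 0

ℤ_19 = {x ∈ ℚ_19 : v_19(x) ≥ 0} and ℤ_19^× = {x ∈ ℤ_19 : v_19(x) = 0}. Here v_19(41) = v_19(num) − v_19(den) = 0; compare against these criteria.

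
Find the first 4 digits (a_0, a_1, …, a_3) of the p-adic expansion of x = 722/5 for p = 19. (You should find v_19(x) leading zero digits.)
(a_0, …, a_3) = (0, 0, 8, 11)

v_19(722/5) = 2, so a_0 = ... = a_1 = 0. Factor out: x = 19^2 · u with u = 2/5 a unit in ℤ_19. Expand u iteratively via a_{v+i} = u_i mod 19, u_{i+1} = (u_i − a_{v+i})/19:
  u_0 = 2/5;  a_2 = 8;  u_1 = (u_0 − 8)/19 = -2/5
  u_1 = -2/5;  a_3 = 11;  u_2 = (u_1 − 11)/19 = -3/5
Digits: (0, 0, 8, 11).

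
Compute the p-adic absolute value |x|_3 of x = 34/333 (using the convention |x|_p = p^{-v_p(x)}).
|34/333|_3 = 9

Step 1 — compute v_3(x) by factoring powers of 3 out of the numerator and denominator: v_3(34/333) = -2. Step 2 — apply |x|_p = p^{-v_p(x)} = 3^{2} = 9.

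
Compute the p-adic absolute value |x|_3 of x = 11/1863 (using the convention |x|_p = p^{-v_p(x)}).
|11/1863|_3 = 81

Step 1 — compute v_3(x) by factoring powers of 3 out of the numerator and denominator: v_3(11/1863) = -4. Step 2 — apply |x|_p = p^{-v_p(x)} = 3^{4} = 81.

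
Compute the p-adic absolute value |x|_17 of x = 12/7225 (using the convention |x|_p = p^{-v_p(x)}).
|12/7225|_17 = 289

Step 1 — compute v_17(x) by factoring powers of 17 out of the numerator and denominator: v_17(12/7225) = -2. Step 2 — apply |x|_p = p^{-v_p(x)} = 17^{2} = 289.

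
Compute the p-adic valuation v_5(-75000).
v_5(-75000) = 5

v_5(n) is the largest exponent k such that 5^k divides n. Factor out: -75000 = -5^5 · 24. (Sign doesn't affect v_p.) So v_5(-75000) = 5.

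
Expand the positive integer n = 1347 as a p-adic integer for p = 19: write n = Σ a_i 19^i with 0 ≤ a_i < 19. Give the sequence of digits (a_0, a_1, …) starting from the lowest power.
(a_0, a_1, …) = (17, 13, 3)

Repeated division by 19 gives the digits low-to-high: 1347 = 17 + 13·19^1 + 3·19^2. Digit sequence: (17, 13, 3).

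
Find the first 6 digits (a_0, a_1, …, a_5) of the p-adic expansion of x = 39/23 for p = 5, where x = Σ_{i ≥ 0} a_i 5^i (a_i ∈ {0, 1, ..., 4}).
(a_0, …, a_5) = (3, 3, 0, 4, 2, 4)

v_5(39/23) = 0 (numerator and denominator both coprime to 5), so x ∈ ℤ_5^×. Compute digits iteratively via a_i = x_i mod 5, x_{i+1} = (x_i − a_i)/5, with x_0 = x:
  x_0 = 39/23;  a_0 = 3;  x_1 = (x_0 − 3)/5 = -6/23
  x_1 = -6/23;  a_1 = 3;  x_2 = (x_1 − 3)/5 = -15/23
  x_2 = -15/23;  a_2 = 0;  x_3 = (x_2 − 0)/5 = -3/23
  x_3 = -3/23;  a_3 = 4;  x_4 = (x_3 − 4)/5 = -19/23
  x_4 = -19/23;  a_4 = 2;  x_5 = (x_4 − 2)/5 = -13/23
  x_5 = -13/23;  a_5 = 4;  x_6 = (x_5 − 4)/5 = -21/23
Digits: (3, 3, 0, 4, 2, 4).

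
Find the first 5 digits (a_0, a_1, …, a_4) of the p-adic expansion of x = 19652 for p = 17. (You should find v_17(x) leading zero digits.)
(a_0, …, a_4) = (0, 0, 0, 4, 0)

v_17(19652) = 3, so a_0 = ... = a_2 = 0. Factor out: x = 17^3 · u with u = 4 a unit in ℤ_17. Expand u iteratively via a_{v+i} = u_i mod 17, u_{i+1} = (u_i − a_{v+i})/17:
  u_0 = 4;  a_3 = 4;  u_1 = (u_0 − 4)/17 = 0
  u_1 = 0;  a_4 = 0;  u_2 = (u_1 − 0)/17 = 0
Digits: (0, 0, 0, 4, 0).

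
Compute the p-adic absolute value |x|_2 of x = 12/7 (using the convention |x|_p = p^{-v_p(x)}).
|12/7|_2 = 1/4

Step 1 — compute v_2(x) by factoring powers of 2 out of the numerator and denominator: v_2(12/7) = 2. Step 2 — apply |x|_p = p^{-v_p(x)} = 2^{-2} = 1/4.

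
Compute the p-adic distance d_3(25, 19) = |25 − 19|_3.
d_3(25, 19) = 1/3

Step 1 — x − y = 25 − 19 = 6. Step 2 — v_3(6) = 1 (factor: 6 = (3^1 · 2); the sign does not affect v_p). Step 3 — |x − y|_3 = 3^{-1} = 1/3.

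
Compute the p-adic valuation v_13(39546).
v_13(39546) = 3

v_13(n) is the largest exponent k such that 13^k divides n. Factor out: 39546 = 13^3 · 18. (Sign doesn't affect v_p.) So v_13(39546) = 3.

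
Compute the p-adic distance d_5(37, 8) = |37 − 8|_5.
d_5(37, 8) = 1

Step 1 — x − y = 37 − 8 = 29. Step 2 — v_5(29) = 0 (factor: 29 = (5^0 · 29); the sign does not affect v_p). Step 3 — |x − y|_5 = 5^{0} = 1.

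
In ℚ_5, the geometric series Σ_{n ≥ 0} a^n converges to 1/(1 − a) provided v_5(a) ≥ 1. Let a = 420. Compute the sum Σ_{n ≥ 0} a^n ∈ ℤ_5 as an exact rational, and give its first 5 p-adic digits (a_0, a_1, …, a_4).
Σ a^n = 1/(1 − a) = -1/419;  first 5 digits = (1, 4, 2, 3, 4)

v_5(a) = 1 ≥ 1, so the series converges in ℤ_5 to 1/(1 − a) = 1/(1 − 420) = -1/419. Expand this rational in ℤ_5: compute digits iteratively via d_i = x_i mod 5, x_{i+1} = (x_i − d_i)/5. The first 5 digits are (1, 4, 2, 3, 4).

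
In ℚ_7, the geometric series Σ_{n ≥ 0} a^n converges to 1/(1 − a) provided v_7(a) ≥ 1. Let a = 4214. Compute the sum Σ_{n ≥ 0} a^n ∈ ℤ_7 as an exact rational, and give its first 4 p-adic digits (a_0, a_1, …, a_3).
Σ a^n = 1/(1 − a) = -1/4213;  first 4 digits = (1, 0, 2, 5)

v_7(a) = 2 ≥ 1, so the series converges in ℤ_7 to 1/(1 − a) = 1/(1 − 4214) = -1/4213. Expand this rational in ℤ_7: compute digits iteratively via d_i = x_i mod 7, x_{i+1} = (x_i − d_i)/7. The first 4 digits are (1, 0, 2, 5).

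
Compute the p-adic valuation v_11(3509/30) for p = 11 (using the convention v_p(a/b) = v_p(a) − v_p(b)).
v_11(3509/30) = 2

Factor powers of 11 from the numerator and denominator of the reduced fraction: 3509 = 11^2 · 29 and 30 = 11^0 · 30. Apply v_p(a/b) = v_p(a) − v_p(b): v_11(3509/30) = 2 − 0 = 2.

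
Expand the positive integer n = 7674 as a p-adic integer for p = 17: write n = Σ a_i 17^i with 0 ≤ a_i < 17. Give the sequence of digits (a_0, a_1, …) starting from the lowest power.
(a_0, a_1, …) = (7, 9, 9, 1)

Repeated division by 17 gives the digits low-to-high: 7674 = 7 + 9·17^1 + 9·17^2 + 1·17^3. Digit sequence: (7, 9, 9, 1).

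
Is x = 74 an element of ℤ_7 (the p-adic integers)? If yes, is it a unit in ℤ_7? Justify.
x ∈ ℤ_7^× (unit); v_7(x) = 0

ℤ_7 = {x ∈ ℚ_7 : v_7(x) ≥ 0} and ℤ_7^× = {x ∈ ℤ_7 : v_7(x) = 0}. Here v_7(74) = v_7(num) − v_7(den) = 0; compare against these criteria.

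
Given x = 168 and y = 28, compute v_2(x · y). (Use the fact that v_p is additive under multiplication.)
v_2(4704) = 5

v_p(x) = 3 (factor: 168 = 2^3 · 21); v_p(y) = 2 (factor: 28 = 2^2 · 7). Additivity: v_p(xy) = v_p(x) + v_p(y) = 3 + 2 = 5. (Direct check: xy = 4704 = 2^5 · (147).)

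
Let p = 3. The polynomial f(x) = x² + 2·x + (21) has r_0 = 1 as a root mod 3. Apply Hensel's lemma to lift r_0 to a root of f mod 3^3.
r_2 = 13 (mod 27)

Hensel: r_{i+1} = r_i − f(r_i)·(f′(r_i))^{-1} mod 3^{i+2}, f′(x) = 2x + 2. Iterate:
  r_0 = 1 (mod 3)
  r_1 = 4 (mod 9)
  r_2 = 13 (mod 27)
Final: r = 13 satisfies f(r) ≡ 0 mod 3^3.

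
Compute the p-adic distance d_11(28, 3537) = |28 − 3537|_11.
d_11(28, 3537) = 1/121

Step 1 — x − y = 28 − 3537 = -3509. Step 2 — v_11(-3509) = 2 (factor: -3509 = −(11^2 · 29); the sign does not affect v_p). Step 3 — |x − y|_11 = 11^{-2} = 1/121.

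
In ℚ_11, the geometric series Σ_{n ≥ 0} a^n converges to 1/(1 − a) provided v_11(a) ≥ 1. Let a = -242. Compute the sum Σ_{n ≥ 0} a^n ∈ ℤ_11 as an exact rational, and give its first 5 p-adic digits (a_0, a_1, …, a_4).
Σ a^n = 1/(1 − a) = 1/243;  first 5 digits = (1, 0, 9, 10, 3)

v_11(a) = 2 ≥ 1, so the series converges in ℤ_11 to 1/(1 − a) = 1/(1 − (-242)) = 1/243. Expand this rational in ℤ_11: compute digits iteratively via d_i = x_i mod 11, x_{i+1} = (x_i − d_i)/11. The first 5 digits are (1, 0, 9, 10, 3).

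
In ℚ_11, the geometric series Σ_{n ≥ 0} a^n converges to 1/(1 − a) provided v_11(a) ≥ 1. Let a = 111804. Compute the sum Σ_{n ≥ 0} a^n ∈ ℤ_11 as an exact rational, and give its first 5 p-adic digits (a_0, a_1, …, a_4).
Σ a^n = 1/(1 − a) = -1/111803;  first 5 digits = (1, 0, 0, 7, 7)

v_11(a) = 3 ≥ 1, so the series converges in ℤ_11 to 1/(1 − a) = 1/(1 − 111804) = -1/111803. Expand this rational in ℤ_11: compute digits iteratively via d_i = x_i mod 11, x_{i+1} = (x_i − d_i)/11. The first 5 digits are (1, 0, 0, 7, 7).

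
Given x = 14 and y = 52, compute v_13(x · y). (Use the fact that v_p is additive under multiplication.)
v_13(728) = 1

v_p(x) = 0 (factor: 14 = 13^0 · 14); v_p(y) = 1 (factor: 52 = 13^1 · 4). Additivity: v_p(xy) = v_p(x) + v_p(y) = 0 + 1 = 1. (Direct check: xy = 728 = 13^1 · (56).)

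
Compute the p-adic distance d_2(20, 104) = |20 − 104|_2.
d_2(20, 104) = 1/4

Step 1 — x − y = 20 − 104 = -84. Step 2 — v_2(-84) = 2 (factor: -84 = −(2^2 · 21); the sign does not affect v_p). Step 3 — |x − y|_2 = 2^{-2} = 1/4.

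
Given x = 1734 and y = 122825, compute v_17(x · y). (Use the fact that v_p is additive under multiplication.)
v_17(212978550) = 5

v_p(x) = 2 (factor: 1734 = 17^2 · 6); v_p(y) = 3 (factor: 122825 = 17^3 · 25). Additivity: v_p(xy) = v_p(x) + v_p(y) = 2 + 3 = 5. (Direct check: xy = 212978550 = 17^5 · (150).)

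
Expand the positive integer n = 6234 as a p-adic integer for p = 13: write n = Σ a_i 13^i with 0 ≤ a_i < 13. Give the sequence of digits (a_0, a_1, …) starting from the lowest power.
(a_0, a_1, …) = (7, 11, 10, 2)

Repeated division by 13 gives the digits low-to-high: 6234 = 7 + 11·13^1 + 10·13^2 + 2·13^3. Digit sequence: (7, 11, 10, 2).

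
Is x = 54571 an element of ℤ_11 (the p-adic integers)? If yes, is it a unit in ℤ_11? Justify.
x ∈ ℤ_11 but not a unit; v_11(x) = 3 > 0

ℤ_11 = {x ∈ ℚ_11 : v_11(x) ≥ 0} and ℤ_11^× = {x ∈ ℤ_11 : v_11(x) = 0}. Here v_11(54571) = v_11(num) − v_11(den) = 3; compare against these criteria.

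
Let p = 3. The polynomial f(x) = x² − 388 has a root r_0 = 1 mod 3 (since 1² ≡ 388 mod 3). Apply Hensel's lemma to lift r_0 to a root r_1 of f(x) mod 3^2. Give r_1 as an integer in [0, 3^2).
r_1 = 1 (mod 9)

Hensel's recurrence: r_{i+1} = r_i − f(r_i)·(f′(r_i))^{-1} mod 3^{i+2}, with f′(x) = 2x. Iterate:
  r_0 = 1 (mod 3)
  r_1 = 1 (mod 9)
Final: r_1 = 1, and one checks f(r_1) ≡ 0 mod 3^2.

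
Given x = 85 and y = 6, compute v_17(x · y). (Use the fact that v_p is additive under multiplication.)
v_17(510) = 1

v_p(x) = 1 (factor: 85 = 17^1 · 5); v_p(y) = 0 (factor: 6 = 17^0 · 6). Additivity: v_p(xy) = v_p(x) + v_p(y) = 1 + 0 = 1. (Direct check: xy = 510 = 17^1 · (30).)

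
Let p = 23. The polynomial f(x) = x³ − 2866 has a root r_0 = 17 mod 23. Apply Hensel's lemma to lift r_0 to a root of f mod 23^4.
r_3 = 200347 (mod 279841)

Hensel: r_{i+1} = r_i − f(r_i)/f′(r_i) mod 23^{i+2}, where f′(x) = 3x². Iterate:
  r_0 = 17 (mod 23)
  r_1 = 385 (mod 529)
  r_2 = 5675 (mod 12167)
  r_3 = 200347 (mod 279841)
Final: r = 200347 with f(r) ≡ 0 mod 23^4.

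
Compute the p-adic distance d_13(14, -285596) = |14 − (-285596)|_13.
d_13(14, -285596) = 1/28561

Step 1 — x − y = 14 − (-285596) = 285610. Step 2 — v_13(285610) = 4 (factor: 285610 = (13^4 · 10); the sign does not affect v_p). Step 3 — |x − y|_13 = 13^{-4} = 1/28561.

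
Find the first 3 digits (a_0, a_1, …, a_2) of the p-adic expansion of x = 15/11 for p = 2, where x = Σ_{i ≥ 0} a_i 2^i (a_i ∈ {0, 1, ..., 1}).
(a_0, …, a_2) = (1, 0, 1)

v_2(15/11) = 0 (numerator and denominator both coprime to 2), so x ∈ ℤ_2^×. Compute digits iteratively via a_i = x_i mod 2, x_{i+1} = (x_i − a_i)/2, with x_0 = x:
  x_0 = 15/11;  a_0 = 1;  x_1 = (x_0 − 1)/2 = 2/11
  x_1 = 2/11;  a_1 = 0;  x_2 = (x_1 − 0)/2 = 1/11
  x_2 = 1/11;  a_2 = 1;  x_3 = (x_2 − 1)/2 = -5/11
Digits: (1, 0, 1).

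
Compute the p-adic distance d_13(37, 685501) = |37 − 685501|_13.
d_13(37, 685501) = 1/28561

Step 1 — x − y = 37 − 685501 = -685464. Step 2 — v_13(-685464) = 4 (factor: -685464 = −(13^4 · 24); the sign does not affect v_p). Step 3 — |x − y|_13 = 13^{-4} = 1/28561.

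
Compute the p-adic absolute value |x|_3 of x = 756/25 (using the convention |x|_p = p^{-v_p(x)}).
|756/25|_3 = 1/27

Step 1 — compute v_3(x) by factoring powers of 3 out of the numerator and denominator: v_3(756/25) = 3. Step 2 — apply |x|_p = p^{-v_p(x)} = 3^{-3} = 1/27.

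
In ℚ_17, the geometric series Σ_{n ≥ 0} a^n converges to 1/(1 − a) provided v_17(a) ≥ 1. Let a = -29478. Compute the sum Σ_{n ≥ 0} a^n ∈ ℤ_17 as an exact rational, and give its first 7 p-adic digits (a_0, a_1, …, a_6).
Σ a^n = 1/(1 − a) = 1/29479;  first 7 digits = (1, 0, 0, 11, 16, 16, 1)

v_17(a) = 3 ≥ 1, so the series converges in ℤ_17 to 1/(1 − a) = 1/(1 − (-29478)) = 1/29479. Expand this rational in ℤ_17: compute digits iteratively via d_i = x_i mod 17, x_{i+1} = (x_i − d_i)/17. The first 7 digits are (1, 0, 0, 11, 16, 16, 1).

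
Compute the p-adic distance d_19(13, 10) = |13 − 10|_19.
d_19(13, 10) = 1

Step 1 — x − y = 13 − 10 = 3. Step 2 — v_19(3) = 0 (factor: 3 = (19^0 · 3); the sign does not affect v_p). Step 3 — |x − y|_19 = 19^{0} = 1.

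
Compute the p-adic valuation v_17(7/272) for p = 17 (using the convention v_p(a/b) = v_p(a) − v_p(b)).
v_17(7/272) = -1

Factor powers of 17 from the numerator and denominator of the reduced fraction: 7 = 17^0 · 7 and 272 = 17^1 · 16. Apply v_p(a/b) = v_p(a) − v_p(b): v_17(7/272) = 0 − 1 = -1.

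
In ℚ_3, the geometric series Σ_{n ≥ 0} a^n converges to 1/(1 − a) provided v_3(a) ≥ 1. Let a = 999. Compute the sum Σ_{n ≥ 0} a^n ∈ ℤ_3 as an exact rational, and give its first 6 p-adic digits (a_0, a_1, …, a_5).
Σ a^n = 1/(1 − a) = -1/998;  first 6 digits = (1, 0, 0, 1, 0, 1)

v_3(a) = 3 ≥ 1, so the series converges in ℤ_3 to 1/(1 − a) = 1/(1 − 999) = -1/998. Expand this rational in ℤ_3: compute digits iteratively via d_i = x_i mod 3, x_{i+1} = (x_i − d_i)/3. The first 6 digits are (1, 0, 0, 1, 0, 1).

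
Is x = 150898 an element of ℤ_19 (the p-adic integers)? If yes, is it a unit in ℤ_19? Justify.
x ∈ ℤ_19 but not a unit; v_19(x) = 3 > 0

ℤ_19 = {x ∈ ℚ_19 : v_19(x) ≥ 0} and ℤ_19^× = {x ∈ ℤ_19 : v_19(x) = 0}. Here v_19(150898) = v_19(num) − v_19(den) = 3; compare against these criteria.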